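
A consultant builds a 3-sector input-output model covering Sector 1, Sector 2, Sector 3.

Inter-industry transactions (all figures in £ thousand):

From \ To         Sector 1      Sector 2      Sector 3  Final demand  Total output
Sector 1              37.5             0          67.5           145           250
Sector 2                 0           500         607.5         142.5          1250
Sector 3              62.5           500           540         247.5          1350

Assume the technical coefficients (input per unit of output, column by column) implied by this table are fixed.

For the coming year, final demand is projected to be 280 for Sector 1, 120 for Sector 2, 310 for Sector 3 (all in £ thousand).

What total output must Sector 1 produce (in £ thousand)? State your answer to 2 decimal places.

Technical coefficients a_ij = z_ij / X_j:
  a_11 = 37.5/250 = 0.15, a_21 = 0/250 = 0.00, a_31 = 62.5/250 = 0.25
  a_12 = 0/1250 = 0.00, a_22 = 500/1250 = 0.40, a_32 = 500/1250 = 0.40
  a_13 = 67.5/1350 = 0.05, a_23 = 607.5/1350 = 0.45, a_33 = 540/1350 = 0.40
I − A =
  [   0.85     0.00    -0.05]
  [   0.00     0.60    -0.45]
  [  -0.25    -0.40     0.60]
Cofactors of I−A, C_ij = (−1)^(i+j)·(minor ij) (rows/columns in the sector order above):
  C_11 = (0.60)(0.60) − (-0.45)(-0.40) = 0.1800
  C_12 = −[(0.00)(0.60) − (-0.45)(-0.25)] = 0.1125
  C_13 = (0.00)(-0.40) − (0.60)(-0.25) = 0.1500
  C_21 = −[(0.00)(0.60) − (-0.05)(-0.40)] = 0.0200
  C_22 = (0.85)(0.60) − (-0.05)(-0.25) = 0.4975
  C_23 = −[(0.85)(-0.40) − (0.00)(-0.25)] = 0.3400
  C_31 = (0.00)(-0.45) − (-0.05)(0.60) = 0.0300
  C_32 = −[(0.85)(-0.45) − (-0.05)(0.00)] = 0.3825
  C_33 = (0.85)(0.60) − (0.00)(0.00) = 0.5100
det(I−A) = Σ_j (I−A)_1j·C_1j = (0.85)(0.1800) + (0.00)(0.1125) + (-0.05)(0.1500) = 0.1455
adj(I−A) = Cᵀ =
  [ 0.1800   0.0200   0.0300]
  [ 0.1125   0.4975   0.3825]
  [ 0.1500   0.3400   0.5100]
(I − A)⁻¹ = adj(I−A) / det(I−A) ≈
  [   1.2371     0.1375     0.2062]
  [   0.7732     3.4192     2.6289]
  [   1.0309     2.3368     3.5052]
x = (I − A)⁻¹ d = adj(I−A)·d / det(I−A), with det(I−A) = 0.1455:
  x_1 = (0.1800·280 + 0.0200·120 + 0.0300·310) / 0.1455 = 62.10 / 0.1455 ≈ 426.80
  x_2 = (0.1125·280 + 0.4975·120 + 0.3825·310) / 0.1455 = 209.775 / 0.1455 ≈ 1441.75
  x_3 = (0.1500·280 + 0.3400·120 + 0.5100·310) / 0.1455 = 240.90 / 0.1455 ≈ 1655.67

x_1 = 426.80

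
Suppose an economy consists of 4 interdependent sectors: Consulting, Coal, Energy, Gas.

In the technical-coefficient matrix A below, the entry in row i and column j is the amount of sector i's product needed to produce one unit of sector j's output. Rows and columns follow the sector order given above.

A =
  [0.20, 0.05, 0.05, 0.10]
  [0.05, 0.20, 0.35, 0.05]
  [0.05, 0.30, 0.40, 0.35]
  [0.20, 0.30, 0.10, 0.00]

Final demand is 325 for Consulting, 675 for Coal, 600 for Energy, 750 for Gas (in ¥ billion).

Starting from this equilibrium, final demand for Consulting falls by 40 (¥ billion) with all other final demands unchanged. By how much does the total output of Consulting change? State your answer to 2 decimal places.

I − A =
  [   0.80    -0.05    -0.05    -0.10]
  [  -0.05     0.80    -0.35    -0.05]
  [  -0.05    -0.30     0.60    -0.35]
  [  -0.20    -0.30    -0.10     1.00]
Compute the cofactors C_ij = (−1)^(i+j)·(3×3 minor ij) of I−A; the adjugate is their transpose:
adj(I−A) = Cᵀ =
  [ 0.299750   0.069500   0.075500   0.059875]
  [ 0.076500   0.433500   0.280500   0.127500]
  [ 0.118500   0.325500   0.607500   0.240750]
  [ 0.094750   0.176500   0.160000   0.294875]
det(I−A) = Σ_j (I−A)_1j·C_1j = (0.80)(0.299750) + (-0.05)(0.076500) + (-0.05)(0.118500) + (-0.10)(0.094750) = 0.220575
(I − A)⁻¹ = adj(I−A) / det(I−A) ≈
  [   1.3589     0.3151     0.3423     0.2714]
  [   0.3468     1.9653     1.2717     0.5780]
  [   0.5372     1.4757     2.7542     1.0915]
  [   0.4296     0.8002     0.7254     1.3368]
Δx = (I − A)⁻¹ Δd with Δd having -40 in the Consulting component and 0 elsewhere.
So Δx_1 = L_11 · (-40), where L_11 = adj(I−A)_11 / det(I−A) = 0.299750 / 0.220575.
Δx_1 = 0.299750 × (-40) / 0.220575 = -11.99 / 0.220575 ≈ -54.36.

Δx_1 = -54.36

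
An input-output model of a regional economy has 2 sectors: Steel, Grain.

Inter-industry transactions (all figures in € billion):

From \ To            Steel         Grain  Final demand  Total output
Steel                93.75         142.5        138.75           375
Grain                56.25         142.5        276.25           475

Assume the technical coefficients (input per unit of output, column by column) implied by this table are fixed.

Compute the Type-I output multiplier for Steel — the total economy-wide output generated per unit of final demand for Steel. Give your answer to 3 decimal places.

m_S = 1.771

Technical coefficients a_ij = z_ij / X_j:
  a_SS = 93.75/375 = 0.25, a_GS = 56.25/375 = 0.15
  a_SG = 142.5/475 = 0.30, a_GG = 142.5/475 = 0.30
I − A =
  [   0.75    -0.30]
  [  -0.15     0.70]
det(I−A) = (0.75)(0.70) − (-0.30)(-0.15) = 0.4800
adj(I−A) = [[0.70, 0.30], [0.15, 0.75]]
(I − A)⁻¹ = adj(I−A) / det(I−A) ≈
  [   1.4583     0.6250]
  [   0.3125     1.5625]
The output multiplier for sector j is the column-j sum of the Leontief inverse (I − A)⁻¹ = adj(I−A) / det(I−A).
Column S of adj(I−A): (0.70, 0.15); det(I−A) = 0.4800.
m_S = (0.70 + 0.15) / 0.4800 = 0.85 / 0.4800 ≈ 1.771.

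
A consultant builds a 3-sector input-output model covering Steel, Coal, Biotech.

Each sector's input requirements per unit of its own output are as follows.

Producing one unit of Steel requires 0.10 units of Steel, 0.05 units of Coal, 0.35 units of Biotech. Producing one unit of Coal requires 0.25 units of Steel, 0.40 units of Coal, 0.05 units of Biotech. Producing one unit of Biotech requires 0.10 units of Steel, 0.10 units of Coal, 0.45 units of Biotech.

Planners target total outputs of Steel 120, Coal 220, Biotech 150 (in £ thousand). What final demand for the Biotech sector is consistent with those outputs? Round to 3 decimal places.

d_B = 29.500

I − A =
  [   0.90    -0.25    -0.10]
  [  -0.05     0.60    -0.10]
  [  -0.35    -0.05     0.55]
d = (I − A) x:
  d_S = (+0.90)·120 + (-0.25)·220 + (-0.10)·150 = 38.000
  d_C = (-0.05)·120 + (+0.60)·220 + (-0.10)·150 = 111.000
  d_B = (-0.35)·120 + (-0.05)·220 + (+0.55)·150 = 29.500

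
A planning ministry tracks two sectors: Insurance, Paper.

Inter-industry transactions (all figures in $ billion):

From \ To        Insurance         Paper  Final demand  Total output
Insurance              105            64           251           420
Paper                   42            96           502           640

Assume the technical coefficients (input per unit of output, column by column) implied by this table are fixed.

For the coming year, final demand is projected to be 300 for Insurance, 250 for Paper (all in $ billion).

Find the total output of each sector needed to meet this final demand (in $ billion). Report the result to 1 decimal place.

Technical coefficients a_ij = z_ij / X_j:
  a_II = 105/420 = 0.25, a_PI = 42/420 = 0.10
  a_IP = 64/640 = 0.10, a_PP = 96/640 = 0.15
I − A =
  [   0.75    -0.10]
  [  -0.10     0.85]
det(I−A) = (0.75)(0.85) − (-0.10)(-0.10) = 0.6275
adj(I−A) = [[0.85, 0.10], [0.10, 0.75]]
(I − A)⁻¹ = adj(I−A) / det(I−A) ≈
  [   1.3546     0.1594]
  [   0.1594     1.1952]
x = (I − A)⁻¹ d = adj(I−A)·d / det(I−A), with det(I−A) = 0.6275:
  x_I = (0.85·300 + 0.10·250) / 0.6275 = 280.00 / 0.6275 ≈ 446.2
  x_P = (0.10·300 + 0.75·250) / 0.6275 = 217.50 / 0.6275 ≈ 346.6

x_I = 446.2, x_P = 346.6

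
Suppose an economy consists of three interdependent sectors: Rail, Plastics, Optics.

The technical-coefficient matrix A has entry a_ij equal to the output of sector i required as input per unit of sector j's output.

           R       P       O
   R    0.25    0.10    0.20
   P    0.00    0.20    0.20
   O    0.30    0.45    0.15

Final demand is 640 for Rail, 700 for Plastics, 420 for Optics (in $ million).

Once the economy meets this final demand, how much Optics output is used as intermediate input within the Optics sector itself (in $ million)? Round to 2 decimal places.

z_OO = 255.93

I − A =
  [   0.75    -0.10    -0.20]
  [   0.00     0.80    -0.20]
  [  -0.30    -0.45     0.85]
Cofactors of I−A, C_ij = (−1)^(i+j)·(minor ij) (rows/columns in the sector order above):
  C_11 = (0.80)(0.85) − (-0.20)(-0.45) = 0.5900
  C_12 = −[(0.00)(0.85) − (-0.20)(-0.30)] = 0.0600
  C_13 = (0.00)(-0.45) − (0.80)(-0.30) = 0.2400
  C_21 = −[(-0.10)(0.85) − (-0.20)(-0.45)] = 0.1750
  C_22 = (0.75)(0.85) − (-0.20)(-0.30) = 0.5775
  C_23 = −[(0.75)(-0.45) − (-0.10)(-0.30)] = 0.3675
  C_31 = (-0.10)(-0.20) − (-0.20)(0.80) = 0.1800
  C_32 = −[(0.75)(-0.20) − (-0.20)(0.00)] = 0.1500
  C_33 = (0.75)(0.80) − (-0.10)(0.00) = 0.6000
det(I−A) = Σ_j (I−A)_1j·C_1j = (0.75)(0.5900) + (-0.10)(0.0600) + (-0.20)(0.2400) = 0.3885
adj(I−A) = Cᵀ =
  [ 0.5900   0.1750   0.1800]
  [ 0.0600   0.5775   0.1500]
  [ 0.2400   0.3675   0.6000]
(I − A)⁻¹ = adj(I−A) / det(I−A) ≈
  [   1.5187     0.4505     0.4633]
  [   0.1544     1.4865     0.3861]
  [   0.6178     0.9459     1.5444]
First solve x = (I − A)⁻¹ d = adj(I−A)·d / det(I−A); in particular x_O = (0.2400·640 + 0.3675·700 + 0.6000·420) / 0.3885 = 662.85 / 0.3885 ≈ 1706.1776.
Intermediate flow from O to O: z_OO = a_OO · x_O = 0.15 × 662.85 / 0.3885 = 99.4275 / 0.3885 ≈ 255.93.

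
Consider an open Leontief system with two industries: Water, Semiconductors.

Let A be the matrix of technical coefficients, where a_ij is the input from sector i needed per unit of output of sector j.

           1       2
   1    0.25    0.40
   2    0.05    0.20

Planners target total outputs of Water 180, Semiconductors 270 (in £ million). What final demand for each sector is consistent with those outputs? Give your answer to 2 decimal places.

d_1 = 27.00, d_2 = 207.00

I − A =
  [   0.75    -0.40]
  [  -0.05     0.80]
d = (I − A) x:
  d_1 = (+0.75)·180 + (-0.40)·270 = 27.00
  d_2 = (-0.05)·180 + (+0.80)·270 = 207.00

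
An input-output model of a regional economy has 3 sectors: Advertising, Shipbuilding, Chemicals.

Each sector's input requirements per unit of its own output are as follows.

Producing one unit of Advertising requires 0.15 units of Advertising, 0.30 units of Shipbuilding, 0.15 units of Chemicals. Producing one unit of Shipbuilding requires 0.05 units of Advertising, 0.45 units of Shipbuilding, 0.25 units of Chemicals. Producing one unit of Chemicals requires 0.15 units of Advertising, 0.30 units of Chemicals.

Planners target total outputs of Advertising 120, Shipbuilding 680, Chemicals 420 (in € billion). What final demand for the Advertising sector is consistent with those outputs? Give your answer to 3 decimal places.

d_A = 5.000

I − A =
  [   0.85    -0.05    -0.15]
  [  -0.30     0.55     0.00]
  [  -0.15    -0.25     0.70]
d = (I − A) x:
  d_A = (+0.85)·120 + (-0.05)·680 + (-0.15)·420 = 5.000
  d_S = (-0.30)·120 + (+0.55)·680 + (+0.00)·420 = 338.000
  d_C = (-0.15)·120 + (-0.25)·680 + (+0.70)·420 = 106.000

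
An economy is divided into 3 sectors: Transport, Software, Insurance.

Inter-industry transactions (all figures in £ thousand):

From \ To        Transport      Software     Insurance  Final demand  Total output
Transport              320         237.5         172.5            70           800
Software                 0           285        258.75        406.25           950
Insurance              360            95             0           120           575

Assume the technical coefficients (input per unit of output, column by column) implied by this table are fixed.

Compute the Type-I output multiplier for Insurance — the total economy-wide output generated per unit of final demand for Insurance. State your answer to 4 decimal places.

Technical coefficients a_ij = z_ij / X_j:
  a_11 = 320/800 = 0.40, a_21 = 0/800 = 0.00, a_31 = 360/800 = 0.45
  a_12 = 237.5/950 = 0.25, a_22 = 285/950 = 0.30, a_32 = 95/950 = 0.10
  a_13 = 172.5/575 = 0.30, a_23 = 258.75/575 = 0.45, a_33 = 0/575 = 0.00
I − A =
  [   0.60    -0.25    -0.30]
  [   0.00     0.70    -0.45]
  [  -0.45    -0.10     1.00]
Cofactors of I−A, C_ij = (−1)^(i+j)·(minor ij) (rows/columns in the sector order above):
  C_11 = (0.70)(1.00) − (-0.45)(-0.10) = 0.6550
  C_12 = −[(0.00)(1.00) − (-0.45)(-0.45)] = 0.2025
  C_13 = (0.00)(-0.10) − (0.70)(-0.45) = 0.3150
  C_21 = −[(-0.25)(1.00) − (-0.30)(-0.10)] = 0.2800
  C_22 = (0.60)(1.00) − (-0.30)(-0.45) = 0.4650
  C_23 = −[(0.60)(-0.10) − (-0.25)(-0.45)] = 0.1725
  C_31 = (-0.25)(-0.45) − (-0.30)(0.70) = 0.3225
  C_32 = −[(0.60)(-0.45) − (-0.30)(0.00)] = 0.2700
  C_33 = (0.60)(0.70) − (-0.25)(0.00) = 0.4200
det(I−A) = Σ_j (I−A)_1j·C_1j = (0.60)(0.6550) + (-0.25)(0.2025) + (-0.30)(0.3150) = 0.247875
adj(I−A) = Cᵀ =
  [ 0.6550   0.2800   0.3225]
  [ 0.2025   0.4650   0.2700]
  [ 0.3150   0.1725   0.4200]
(I − A)⁻¹ = adj(I−A) / det(I−A) ≈
  [   2.64246     1.12960     1.30106]
  [   0.81694     1.87595     1.08926]
  [   1.27080     0.69592     1.69440]
The output multiplier for sector j is the column-j sum of the Leontief inverse (I − A)⁻¹ = adj(I−A) / det(I−A).
Column 3 of adj(I−A): (0.3225, 0.2700, 0.4200); det(I−A) = 0.247875.
m_3 = (0.3225 + 0.2700 + 0.4200) / 0.247875 = 1.0125 / 0.247875 ≈ 4.0847.

m_3 = 4.0847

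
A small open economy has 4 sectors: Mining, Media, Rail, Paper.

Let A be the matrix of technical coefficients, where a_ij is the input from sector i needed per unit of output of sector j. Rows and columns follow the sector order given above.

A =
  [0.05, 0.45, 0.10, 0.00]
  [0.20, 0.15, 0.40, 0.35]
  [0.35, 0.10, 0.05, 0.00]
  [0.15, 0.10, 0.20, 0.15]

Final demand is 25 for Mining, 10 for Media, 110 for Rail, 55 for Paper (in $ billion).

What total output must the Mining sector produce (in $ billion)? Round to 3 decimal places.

I − A =
  [   0.95    -0.45    -0.10     0.00]
  [  -0.20     0.85    -0.40    -0.35]
  [  -0.35    -0.10     0.95     0.00]
  [  -0.15    -0.10    -0.20     0.85]
Compute the cofactors C_ij = (−1)^(i+j)·(3×3 minor ij) of I−A; the adjugate is their transpose:
adj(I−A) = Cᵀ =
  [ 0.612125   0.371875   0.253250   0.153125]
  [ 0.354875   0.737375   0.411750   0.303625]
  [ 0.262875   0.214625   0.553000   0.088375]
  [ 0.211625   0.202875   0.223250   0.548875]
det(I−A) = Σ_j (I−A)_1j·C_1j = (0.95)(0.612125) + (-0.45)(0.354875) + (-0.10)(0.262875) + (0.00)(0.211625) = 0.3955375
(I − A)⁻¹ = adj(I−A) / det(I−A) ≈
  [   1.5476     0.9402     0.6403     0.3871]
  [   0.8972     1.8642     1.0410     0.7676]
  [   0.6646     0.5426     1.3981     0.2234]
  [   0.5350     0.5129     0.5644     1.3877]
x = (I − A)⁻¹ d = adj(I−A)·d / det(I−A), with det(I−A) = 0.3955375:
  x_1 = (0.612125·25 + 0.371875·10 + 0.253250·110 + 0.153125·55) / 0.3955375 = 55.30125 / 0.3955375 ≈ 139.813
  x_2 = (0.354875·25 + 0.737375·10 + 0.411750·110 + 0.303625·55) / 0.3955375 = 78.2375 / 0.3955375 ≈ 197.800
  x_3 = (0.262875·25 + 0.214625·10 + 0.553000·110 + 0.088375·55) / 0.3955375 = 74.40875 / 0.3955375 ≈ 188.121
  x_4 = (0.211625·25 + 0.202875·10 + 0.223250·110 + 0.548875·55) / 0.3955375 = 62.065 / 0.3955375 ≈ 156.913

x_1 = 139.813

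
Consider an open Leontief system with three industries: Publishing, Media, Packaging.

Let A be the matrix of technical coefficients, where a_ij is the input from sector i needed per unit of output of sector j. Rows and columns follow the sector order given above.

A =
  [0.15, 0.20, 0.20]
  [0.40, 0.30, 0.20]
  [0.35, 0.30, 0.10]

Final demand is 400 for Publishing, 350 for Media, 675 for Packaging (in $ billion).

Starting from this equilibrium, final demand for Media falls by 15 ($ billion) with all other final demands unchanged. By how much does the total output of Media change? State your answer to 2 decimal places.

I − A =
  [   0.85    -0.20    -0.20]
  [  -0.40     0.70    -0.20]
  [  -0.35    -0.30     0.90]
Cofactors of I−A, C_ij = (−1)^(i+j)·(minor ij) (rows/columns in the sector order above):
  C_11 = (0.70)(0.90) − (-0.20)(-0.30) = 0.5700
  C_12 = −[(-0.40)(0.90) − (-0.20)(-0.35)] = 0.4300
  C_13 = (-0.40)(-0.30) − (0.70)(-0.35) = 0.3650
  C_21 = −[(-0.20)(0.90) − (-0.20)(-0.30)] = 0.2400
  C_22 = (0.85)(0.90) − (-0.20)(-0.35) = 0.6950
  C_23 = −[(0.85)(-0.30) − (-0.20)(-0.35)] = 0.3250
  C_31 = (-0.20)(-0.20) − (-0.20)(0.70) = 0.1800
  C_32 = −[(0.85)(-0.20) − (-0.20)(-0.40)] = 0.2500
  C_33 = (0.85)(0.70) − (-0.20)(-0.40) = 0.5150
det(I−A) = Σ_j (I−A)_1j·C_1j = (0.85)(0.5700) + (-0.20)(0.4300) + (-0.20)(0.3650) = 0.3255
adj(I−A) = Cᵀ =
  [ 0.5700   0.2400   0.1800]
  [ 0.4300   0.6950   0.2500]
  [ 0.3650   0.3250   0.5150]
(I − A)⁻¹ = adj(I−A) / det(I−A) ≈
  [   1.7512     0.7373     0.5530]
  [   1.3210     2.1352     0.7680]
  [   1.1214     0.9985     1.5822]
Δx = (I − A)⁻¹ Δd with Δd having -15 in the Media component and 0 elsewhere.
So Δx_2 = L_22 · (-15), where L_22 = adj(I−A)_22 / det(I−A) = 0.6950 / 0.3255.
Δx_2 = 0.6950 × (-15) / 0.3255 = -10.425 / 0.3255 ≈ -32.03.

Δx_2 = -32.03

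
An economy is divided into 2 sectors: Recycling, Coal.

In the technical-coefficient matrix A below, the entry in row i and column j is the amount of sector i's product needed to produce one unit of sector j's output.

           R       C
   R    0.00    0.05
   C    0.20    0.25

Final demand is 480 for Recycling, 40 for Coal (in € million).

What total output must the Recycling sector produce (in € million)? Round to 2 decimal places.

x_R = 489.19

I − A =
  [   1.00    -0.05]
  [  -0.20     0.75]
det(I−A) = (1.00)(0.75) − (-0.05)(-0.20) = 0.7400
adj(I−A) = [[0.75, 0.05], [0.20, 1.00]]
(I − A)⁻¹ = adj(I−A) / det(I−A) ≈
  [   1.0135     0.0676]
  [   0.2703     1.3514]
x = (I − A)⁻¹ d = adj(I−A)·d / det(I−A), with det(I−A) = 0.7400:
  x_R = (0.75·480 + 0.05·40) / 0.7400 = 362.00 / 0.7400 ≈ 489.19
  x_C = (0.20·480 + 1.00·40) / 0.7400 = 136.00 / 0.7400 ≈ 183.78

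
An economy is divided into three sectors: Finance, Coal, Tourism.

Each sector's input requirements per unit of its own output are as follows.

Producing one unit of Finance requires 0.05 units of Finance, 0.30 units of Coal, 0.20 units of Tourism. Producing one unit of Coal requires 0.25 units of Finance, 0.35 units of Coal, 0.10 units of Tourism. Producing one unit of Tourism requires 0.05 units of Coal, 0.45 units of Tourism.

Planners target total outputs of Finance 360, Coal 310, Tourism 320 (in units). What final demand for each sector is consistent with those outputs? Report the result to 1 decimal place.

d_1 = 264.5, d_2 = 77.5, d_3 = 73.0

I − A =
  [   0.95    -0.25     0.00]
  [  -0.30     0.65    -0.05]
  [  -0.20    -0.10     0.55]
d = (I − A) x:
  d_1 = (+0.95)·360 + (-0.25)·310 + (+0.00)·320 = 264.5
  d_2 = (-0.30)·360 + (+0.65)·310 + (-0.05)·320 = 77.5
  d_3 = (-0.20)·360 + (-0.10)·310 + (+0.55)·320 = 73.0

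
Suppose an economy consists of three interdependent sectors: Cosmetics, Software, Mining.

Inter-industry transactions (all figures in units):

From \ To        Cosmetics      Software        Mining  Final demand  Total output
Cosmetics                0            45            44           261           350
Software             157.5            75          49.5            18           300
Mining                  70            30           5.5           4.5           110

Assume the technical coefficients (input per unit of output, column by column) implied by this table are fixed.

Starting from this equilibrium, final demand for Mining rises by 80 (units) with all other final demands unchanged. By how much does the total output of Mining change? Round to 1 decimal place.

Technical coefficients a_ij = z_ij / X_j:
  a_11 = 0/350 = 0.00, a_21 = 157.5/350 = 0.45, a_31 = 70/350 = 0.20
  a_12 = 45/300 = 0.15, a_22 = 75/300 = 0.25, a_32 = 30/300 = 0.10
  a_13 = 44/110 = 0.40, a_23 = 49.5/110 = 0.45, a_33 = 5.5/110 = 0.05
I − A =
  [   1.00    -0.15    -0.40]
  [  -0.45     0.75    -0.45]
  [  -0.20    -0.10     0.95]
Cofactors of I−A, C_ij = (−1)^(i+j)·(minor ij) (rows/columns in the sector order above):
  C_11 = (0.75)(0.95) − (-0.45)(-0.10) = 0.6675
  C_12 = −[(-0.45)(0.95) − (-0.45)(-0.20)] = 0.5175
  C_13 = (-0.45)(-0.10) − (0.75)(-0.20) = 0.1950
  C_21 = −[(-0.15)(0.95) − (-0.40)(-0.10)] = 0.1825
  C_22 = (1.00)(0.95) − (-0.40)(-0.20) = 0.8700
  C_23 = −[(1.00)(-0.10) − (-0.15)(-0.20)] = 0.1300
  C_31 = (-0.15)(-0.45) − (-0.40)(0.75) = 0.3675
  C_32 = −[(1.00)(-0.45) − (-0.40)(-0.45)] = 0.6300
  C_33 = (1.00)(0.75) − (-0.15)(-0.45) = 0.6825
det(I−A) = Σ_j (I−A)_1j·C_1j = (1.00)(0.6675) + (-0.15)(0.5175) + (-0.40)(0.1950) = 0.511875
adj(I−A) = Cᵀ =
  [ 0.6675   0.1825   0.3675]
  [ 0.5175   0.8700   0.6300]
  [ 0.1950   0.1300   0.6825]
(I − A)⁻¹ = adj(I−A) / det(I−A) ≈
  [   1.3040     0.3565     0.7179]
  [   1.0110     1.6996     1.2308]
  [   0.3810     0.2540     1.3333]
Δx = (I − A)⁻¹ Δd with Δd having +80 in the Mining component and 0 elsewhere.
So Δx_3 = L_33 · (+80), where L_33 = adj(I−A)_33 / det(I−A) = 0.6825 / 0.511875.
Δx_3 = 0.6825 × (+80) / 0.511875 = 54.60 / 0.511875 ≈ 106.7.

Δx_3 = 106.7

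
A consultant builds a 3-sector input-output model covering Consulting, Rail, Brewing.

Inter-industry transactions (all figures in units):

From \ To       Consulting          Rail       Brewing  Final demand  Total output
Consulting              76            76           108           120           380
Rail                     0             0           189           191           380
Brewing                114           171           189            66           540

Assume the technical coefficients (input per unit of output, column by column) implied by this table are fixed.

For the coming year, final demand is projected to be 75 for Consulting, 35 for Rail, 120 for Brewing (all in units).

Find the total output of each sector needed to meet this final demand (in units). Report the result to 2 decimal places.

x_1 = 246.13, x_2 = 183.95, x_3 = 425.56

Technical coefficients a_ij = z_ij / X_j:
  a_11 = 76/380 = 0.20, a_21 = 0/380 = 0.00, a_31 = 114/380 = 0.30
  a_12 = 76/380 = 0.20, a_22 = 0/380 = 0.00, a_32 = 171/380 = 0.45
  a_13 = 108/540 = 0.20, a_23 = 189/540 = 0.35, a_33 = 189/540 = 0.35
I − A =
  [   0.80    -0.20    -0.20]
  [   0.00     1.00    -0.35]
  [  -0.30    -0.45     0.65]
Cofactors of I−A, C_ij = (−1)^(i+j)·(minor ij) (rows/columns in the sector order above):
  C_11 = (1.00)(0.65) − (-0.35)(-0.45) = 0.4925
  C_12 = −[(0.00)(0.65) − (-0.35)(-0.30)] = 0.1050
  C_13 = (0.00)(-0.45) − (1.00)(-0.30) = 0.3000
  C_21 = −[(-0.20)(0.65) − (-0.20)(-0.45)] = 0.2200
  C_22 = (0.80)(0.65) − (-0.20)(-0.30) = 0.4600
  C_23 = −[(0.80)(-0.45) − (-0.20)(-0.30)] = 0.4200
  C_31 = (-0.20)(-0.35) − (-0.20)(1.00) = 0.2700
  C_32 = −[(0.80)(-0.35) − (-0.20)(0.00)] = 0.2800
  C_33 = (0.80)(1.00) − (-0.20)(0.00) = 0.8000
det(I−A) = Σ_j (I−A)_1j·C_1j = (0.80)(0.4925) + (-0.20)(0.1050) + (-0.20)(0.3000) = 0.3130
adj(I−A) = Cᵀ =
  [ 0.4925   0.2200   0.2700]
  [ 0.1050   0.4600   0.2800]
  [ 0.3000   0.4200   0.8000]
(I − A)⁻¹ = adj(I−A) / det(I−A) ≈
  [   1.5735     0.7029     0.8626]
  [   0.3355     1.4696     0.8946]
  [   0.9585     1.3419     2.5559]
x = (I − A)⁻¹ d = adj(I−A)·d / det(I−A), with det(I−A) = 0.3130:
  x_1 = (0.4925·75 + 0.2200·35 + 0.2700·120) / 0.3130 = 77.0375 / 0.3130 ≈ 246.13
  x_2 = (0.1050·75 + 0.4600·35 + 0.2800·120) / 0.3130 = 57.575 / 0.3130 ≈ 183.95
  x_3 = (0.3000·75 + 0.4200·35 + 0.8000·120) / 0.3130 = 133.20 / 0.3130 ≈ 425.56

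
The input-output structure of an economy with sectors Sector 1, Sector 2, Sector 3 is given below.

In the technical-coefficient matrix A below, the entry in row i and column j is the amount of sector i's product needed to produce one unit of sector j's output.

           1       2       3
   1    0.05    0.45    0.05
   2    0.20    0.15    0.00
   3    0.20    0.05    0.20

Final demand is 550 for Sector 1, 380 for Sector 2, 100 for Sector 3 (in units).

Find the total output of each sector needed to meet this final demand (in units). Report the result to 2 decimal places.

x_1 = 913.27, x_2 = 661.95, x_3 = 394.69

I − A =
  [   0.95    -0.45    -0.05]
  [  -0.20     0.85     0.00]
  [  -0.20    -0.05     0.80]
Cofactors of I−A, C_ij = (−1)^(i+j)·(minor ij) (rows/columns in the sector order above):
  C_11 = (0.85)(0.80) − (0.00)(-0.05) = 0.6800
  C_12 = −[(-0.20)(0.80) − (0.00)(-0.20)] = 0.1600
  C_13 = (-0.20)(-0.05) − (0.85)(-0.20) = 0.1800
  C_21 = −[(-0.45)(0.80) − (-0.05)(-0.05)] = 0.3625
  C_22 = (0.95)(0.80) − (-0.05)(-0.20) = 0.7500
  C_23 = −[(0.95)(-0.05) − (-0.45)(-0.20)] = 0.1375
  C_31 = (-0.45)(0.00) − (-0.05)(0.85) = 0.0425
  C_32 = −[(0.95)(0.00) − (-0.05)(-0.20)] = 0.0100
  C_33 = (0.95)(0.85) − (-0.45)(-0.20) = 0.7175
det(I−A) = Σ_j (I−A)_1j·C_1j = (0.95)(0.6800) + (-0.45)(0.1600) + (-0.05)(0.1800) = 0.5650
adj(I−A) = Cᵀ =
  [ 0.6800   0.3625   0.0425]
  [ 0.1600   0.7500   0.0100]
  [ 0.1800   0.1375   0.7175]
(I − A)⁻¹ = adj(I−A) / det(I−A) ≈
  [   1.2035     0.6416     0.0752]
  [   0.2832     1.3274     0.0177]
  [   0.3186     0.2434     1.2699]
x = (I − A)⁻¹ d = adj(I−A)·d / det(I−A), with det(I−A) = 0.5650:
  x_1 = (0.6800·550 + 0.3625·380 + 0.0425·100) / 0.5650 = 516.00 / 0.5650 ≈ 913.27
  x_2 = (0.1600·550 + 0.7500·380 + 0.0100·100) / 0.5650 = 374.00 / 0.5650 ≈ 661.95
  x_3 = (0.1800·550 + 0.1375·380 + 0.7175·100) / 0.5650 = 223.00 / 0.5650 ≈ 394.69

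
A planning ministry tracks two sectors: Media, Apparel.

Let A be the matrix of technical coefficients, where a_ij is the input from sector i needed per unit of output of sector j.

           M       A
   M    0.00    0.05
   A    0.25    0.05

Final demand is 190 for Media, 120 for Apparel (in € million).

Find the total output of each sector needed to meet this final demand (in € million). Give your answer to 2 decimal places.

I − A =
  [   1.00    -0.05]
  [  -0.25     0.95]
det(I−A) = (1.00)(0.95) − (-0.05)(-0.25) = 0.9375
adj(I−A) = [[0.95, 0.05], [0.25, 1.00]]
(I − A)⁻¹ = adj(I−A) / det(I−A) ≈
  [   1.0133     0.0533]
  [   0.2667     1.0667]
x = (I − A)⁻¹ d = adj(I−A)·d / det(I−A), with det(I−A) = 0.9375:
  x_M = (0.95·190 + 0.05·120) / 0.9375 = 186.50 / 0.9375 ≈ 198.93
  x_A = (0.25·190 + 1.00·120) / 0.9375 = 167.50 / 0.9375 ≈ 178.67

x_M = 198.93, x_A = 178.67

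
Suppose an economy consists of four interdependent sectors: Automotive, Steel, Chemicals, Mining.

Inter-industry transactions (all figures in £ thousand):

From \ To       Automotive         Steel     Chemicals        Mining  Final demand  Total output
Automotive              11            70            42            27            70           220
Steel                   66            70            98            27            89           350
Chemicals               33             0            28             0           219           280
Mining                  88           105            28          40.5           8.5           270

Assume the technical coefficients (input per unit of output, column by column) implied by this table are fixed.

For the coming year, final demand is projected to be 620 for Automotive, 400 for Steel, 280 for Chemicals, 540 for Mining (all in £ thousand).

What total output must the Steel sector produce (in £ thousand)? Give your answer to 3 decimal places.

Technical coefficients a_ij = z_ij / X_j:
  a_11 = 11/220 = 0.05, a_21 = 66/220 = 0.30, a_31 = 33/220 = 0.15, a_41 = 88/220 = 0.40
  a_12 = 70/350 = 0.20, a_22 = 70/350 = 0.20, a_32 = 0/350 = 0.00, a_42 = 105/350 = 0.30
  a_13 = 42/280 = 0.15, a_23 = 98/280 = 0.35, a_33 = 28/280 = 0.10, a_43 = 28/280 = 0.10
  a_14 = 27/270 = 0.10, a_24 = 27/270 = 0.10, a_34 = 0/270 = 0.00, a_44 = 40.5/270 = 0.15
I − A =
  [   0.95    -0.20    -0.15    -0.10]
  [  -0.30     0.80    -0.35    -0.10]
  [  -0.15     0.00     0.90     0.00]
  [  -0.40    -0.30    -0.10     0.85]
Compute the cofactors C_ij = (−1)^(i+j)·(3×3 minor ij) of I−A; the adjugate is their transpose:
adj(I−A) = Cᵀ =
  [ 0.585000   0.180000   0.177500   0.090000]
  [ 0.311625   0.670125   0.325375   0.115500]
  [ 0.097500   0.030000   0.517500   0.015000]
  [ 0.396750   0.324750   0.259250   0.601500]
det(I−A) = Σ_j (I−A)_1j·C_1j = (0.95)(0.585000) + (-0.20)(0.311625) + (-0.15)(0.097500) + (-0.10)(0.396750) = 0.439125
(I − A)⁻¹ = adj(I−A) / det(I−A) ≈
  [   1.3322     0.4099     0.4042     0.2050]
  [   0.7096     1.5260     0.7410     0.2630]
  [   0.2220     0.0683     1.1785     0.0342]
  [   0.9035     0.7395     0.5904     1.3698]
x = (I − A)⁻¹ d = adj(I−A)·d / det(I−A), with det(I−A) = 0.439125:
  x_1 = (0.585000·620 + 0.180000·400 + 0.177500·280 + 0.090000·540) / 0.439125 = 533.00 / 0.439125 ≈ 1213.777
  x_2 = (0.311625·620 + 0.670125·400 + 0.325375·280 + 0.115500·540) / 0.439125 = 614.7325 / 0.439125 ≈ 1399.903
  x_3 = (0.097500·620 + 0.030000·400 + 0.517500·280 + 0.015000·540) / 0.439125 = 225.45 / 0.439125 ≈ 513.407
  x_4 = (0.396750·620 + 0.324750·400 + 0.259250·280 + 0.601500·540) / 0.439125 = 773.285 / 0.439125 ≈ 1760.968

x_2 = 1399.903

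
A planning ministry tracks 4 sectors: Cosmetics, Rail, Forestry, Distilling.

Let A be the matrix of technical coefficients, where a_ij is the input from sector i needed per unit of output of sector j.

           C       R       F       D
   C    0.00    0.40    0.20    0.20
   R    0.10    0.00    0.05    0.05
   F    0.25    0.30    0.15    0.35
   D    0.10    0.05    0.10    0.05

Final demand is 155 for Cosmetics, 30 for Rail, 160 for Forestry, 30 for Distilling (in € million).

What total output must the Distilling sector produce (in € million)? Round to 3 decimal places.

x_D = 100.251

I − A =
  [   1.00    -0.40    -0.20    -0.20]
  [  -0.10     1.00    -0.05    -0.05]
  [  -0.25    -0.30     0.85    -0.35]
  [  -0.10    -0.05    -0.10     0.95]
Compute the cofactors C_ij = (−1)^(i+j)·(3×3 minor ij) of I−A; the adjugate is their transpose:
adj(I−A) = Cᵀ =
  [ 0.753750   0.384000   0.231000   0.264000]
  [ 0.096375   0.696000   0.073500   0.084000]
  [ 0.303625   0.408000   0.886500   0.412000]
  [ 0.116375   0.120000   0.121500   0.740000]
det(I−A) = Σ_j (I−A)_1j·C_1j = (1.00)(0.753750) + (-0.40)(0.096375) + (-0.20)(0.303625) + (-0.20)(0.116375) = 0.6312
(I − A)⁻¹ = adj(I−A) / det(I−A) ≈
  [   1.1942     0.6084     0.3660     0.4183]
  [   0.1527     1.1027     0.1164     0.1331]
  [   0.4810     0.6464     1.4045     0.6527]
  [   0.1844     0.1901     0.1925     1.1724]
x = (I − A)⁻¹ d = adj(I−A)·d / det(I−A), with det(I−A) = 0.6312:
  x_C = (0.753750·155 + 0.384000·30 + 0.231000·160 + 0.264000·30) / 0.6312 = 173.23125 / 0.6312 ≈ 274.447
  x_R = (0.096375·155 + 0.696000·30 + 0.073500·160 + 0.084000·30) / 0.6312 = 50.098125 / 0.6312 ≈ 79.370
  x_F = (0.303625·155 + 0.408000·30 + 0.886500·160 + 0.412000·30) / 0.6312 = 213.501875 / 0.6312 ≈ 338.248
  x_D = (0.116375·155 + 0.120000·30 + 0.121500·160 + 0.740000·30) / 0.6312 = 63.278125 / 0.6312 ≈ 100.251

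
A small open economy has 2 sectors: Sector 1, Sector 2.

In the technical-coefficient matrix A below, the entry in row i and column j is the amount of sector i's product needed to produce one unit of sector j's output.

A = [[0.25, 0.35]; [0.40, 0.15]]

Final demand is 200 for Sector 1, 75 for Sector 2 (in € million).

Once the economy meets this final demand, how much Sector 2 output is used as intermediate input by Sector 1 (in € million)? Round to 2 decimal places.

z_21 = 157.79

I − A =
  [   0.75    -0.35]
  [  -0.40     0.85]
det(I−A) = (0.75)(0.85) − (-0.35)(-0.40) = 0.4975
adj(I−A) = [[0.85, 0.35], [0.40, 0.75]]
(I − A)⁻¹ = adj(I−A) / det(I−A) ≈
  [   1.7085     0.7035]
  [   0.8040     1.5075]
First solve x = (I − A)⁻¹ d = adj(I−A)·d / det(I−A); in particular x_1 = (0.85·200 + 0.35·75) / 0.4975 = 196.25 / 0.4975 ≈ 394.4724.
Intermediate flow from 2 to 1: z_21 = a_21 · x_1 = 0.40 × 196.25 / 0.4975 = 78.50 / 0.4975 ≈ 157.79.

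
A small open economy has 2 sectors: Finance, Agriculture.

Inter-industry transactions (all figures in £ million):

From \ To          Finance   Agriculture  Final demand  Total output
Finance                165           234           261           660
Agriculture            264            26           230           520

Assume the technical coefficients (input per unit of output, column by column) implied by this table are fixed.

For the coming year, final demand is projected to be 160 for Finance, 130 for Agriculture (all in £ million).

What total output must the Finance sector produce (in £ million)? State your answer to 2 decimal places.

Technical coefficients a_ij = z_ij / X_j:
  a_FF = 165/660 = 0.25, a_AF = 264/660 = 0.40
  a_FA = 234/520 = 0.45, a_AA = 26/520 = 0.05
I − A =
  [   0.75    -0.45]
  [  -0.40     0.95]
det(I−A) = (0.75)(0.95) − (-0.45)(-0.40) = 0.5325
adj(I−A) = [[0.95, 0.45], [0.40, 0.75]]
(I − A)⁻¹ = adj(I−A) / det(I−A) ≈
  [   1.7840     0.8451]
  [   0.7512     1.4085]
x = (I − A)⁻¹ d = adj(I−A)·d / det(I−A), with det(I−A) = 0.5325:
  x_F = (0.95·160 + 0.45·130) / 0.5325 = 210.50 / 0.5325 ≈ 395.31
  x_A = (0.40·160 + 0.75·130) / 0.5325 = 161.50 / 0.5325 ≈ 303.29

x_F = 395.31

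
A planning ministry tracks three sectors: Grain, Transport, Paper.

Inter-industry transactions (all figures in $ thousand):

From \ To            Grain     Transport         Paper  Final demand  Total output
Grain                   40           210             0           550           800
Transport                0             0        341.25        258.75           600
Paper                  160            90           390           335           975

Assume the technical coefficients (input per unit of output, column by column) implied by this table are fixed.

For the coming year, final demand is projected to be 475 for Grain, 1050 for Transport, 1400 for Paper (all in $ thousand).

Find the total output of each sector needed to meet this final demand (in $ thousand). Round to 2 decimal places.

x_1 = 1315.64, x_2 = 2213.87, x_3 = 3325.35

Technical coefficients a_ij = z_ij / X_j:
  a_11 = 40/800 = 0.05, a_21 = 0/800 = 0.00, a_31 = 160/800 = 0.20
  a_12 = 210/600 = 0.35, a_22 = 0/600 = 0.00, a_32 = 90/600 = 0.15
  a_13 = 0/975 = 0.00, a_23 = 341.25/975 = 0.35, a_33 = 390/975 = 0.40
I − A =
  [   0.95    -0.35     0.00]
  [   0.00     1.00    -0.35]
  [  -0.20    -0.15     0.60]
Cofactors of I−A, C_ij = (−1)^(i+j)·(minor ij) (rows/columns in the sector order above):
  C_11 = (1.00)(0.60) − (-0.35)(-0.15) = 0.5475
  C_12 = −[(0.00)(0.60) − (-0.35)(-0.20)] = 0.0700
  C_13 = (0.00)(-0.15) − (1.00)(-0.20) = 0.2000
  C_21 = −[(-0.35)(0.60) − (0.00)(-0.15)] = 0.2100
  C_22 = (0.95)(0.60) − (0.00)(-0.20) = 0.5700
  C_23 = −[(0.95)(-0.15) − (-0.35)(-0.20)] = 0.2125
  C_31 = (-0.35)(-0.35) − (0.00)(1.00) = 0.1225
  C_32 = −[(0.95)(-0.35) − (0.00)(0.00)] = 0.3325
  C_33 = (0.95)(1.00) − (-0.35)(0.00) = 0.9500
det(I−A) = Σ_j (I−A)_1j·C_1j = (0.95)(0.5475) + (-0.35)(0.0700) + (0.00)(0.2000) = 0.495625
adj(I−A) = Cᵀ =
  [ 0.5475   0.2100   0.1225]
  [ 0.0700   0.5700   0.3325]
  [ 0.2000   0.2125   0.9500]
(I − A)⁻¹ = adj(I−A) / det(I−A) ≈
  [   1.1047     0.4237     0.2472]
  [   0.1412     1.1501     0.6709]
  [   0.4035     0.4288     1.9168]
x = (I − A)⁻¹ d = adj(I−A)·d / det(I−A), with det(I−A) = 0.495625:
  x_1 = (0.5475·475 + 0.2100·1050 + 0.1225·1400) / 0.495625 = 652.0625 / 0.495625 ≈ 1315.64
  x_2 = (0.0700·475 + 0.5700·1050 + 0.3325·1400) / 0.495625 = 1097.25 / 0.495625 ≈ 2213.87
  x_3 = (0.2000·475 + 0.2125·1050 + 0.9500·1400) / 0.495625 = 1648.125 / 0.495625 ≈ 3325.35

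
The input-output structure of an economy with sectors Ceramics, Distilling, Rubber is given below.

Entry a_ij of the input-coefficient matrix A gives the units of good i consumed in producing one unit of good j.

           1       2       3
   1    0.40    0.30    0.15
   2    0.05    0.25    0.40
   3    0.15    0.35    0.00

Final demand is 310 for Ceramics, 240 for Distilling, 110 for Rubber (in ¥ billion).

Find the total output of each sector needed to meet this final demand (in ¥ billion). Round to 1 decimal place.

x_1 = 954.6, x_2 = 637.7, x_3 = 476.4

I − A =
  [   0.60    -0.30    -0.15]
  [  -0.05     0.75    -0.40]
  [  -0.15    -0.35     1.00]
Cofactors of I−A, C_ij = (−1)^(i+j)·(minor ij) (rows/columns in the sector order above):
  C_11 = (0.75)(1.00) − (-0.40)(-0.35) = 0.6100
  C_12 = −[(-0.05)(1.00) − (-0.40)(-0.15)] = 0.1100
  C_13 = (-0.05)(-0.35) − (0.75)(-0.15) = 0.1300
  C_21 = −[(-0.30)(1.00) − (-0.15)(-0.35)] = 0.3525
  C_22 = (0.60)(1.00) − (-0.15)(-0.15) = 0.5775
  C_23 = −[(0.60)(-0.35) − (-0.30)(-0.15)] = 0.2550
  C_31 = (-0.30)(-0.40) − (-0.15)(0.75) = 0.2325
  C_32 = −[(0.60)(-0.40) − (-0.15)(-0.05)] = 0.2475
  C_33 = (0.60)(0.75) − (-0.30)(-0.05) = 0.4350
det(I−A) = Σ_j (I−A)_1j·C_1j = (0.60)(0.6100) + (-0.30)(0.1100) + (-0.15)(0.1300) = 0.3135
adj(I−A) = Cᵀ =
  [ 0.6100   0.3525   0.2325]
  [ 0.1100   0.5775   0.2475]
  [ 0.1300   0.2550   0.4350]
(I − A)⁻¹ = adj(I−A) / det(I−A) ≈
  [   1.9458     1.1244     0.7416]
  [   0.3509     1.8421     0.7895]
  [   0.4147     0.8134     1.3876]
x = (I − A)⁻¹ d = adj(I−A)·d / det(I−A), with det(I−A) = 0.3135:
  x_1 = (0.6100·310 + 0.3525·240 + 0.2325·110) / 0.3135 = 299.275 / 0.3135 ≈ 954.6
  x_2 = (0.1100·310 + 0.5775·240 + 0.2475·110) / 0.3135 = 199.925 / 0.3135 ≈ 637.7
  x_3 = (0.1300·310 + 0.2550·240 + 0.4350·110) / 0.3135 = 149.35 / 0.3135 ≈ 476.4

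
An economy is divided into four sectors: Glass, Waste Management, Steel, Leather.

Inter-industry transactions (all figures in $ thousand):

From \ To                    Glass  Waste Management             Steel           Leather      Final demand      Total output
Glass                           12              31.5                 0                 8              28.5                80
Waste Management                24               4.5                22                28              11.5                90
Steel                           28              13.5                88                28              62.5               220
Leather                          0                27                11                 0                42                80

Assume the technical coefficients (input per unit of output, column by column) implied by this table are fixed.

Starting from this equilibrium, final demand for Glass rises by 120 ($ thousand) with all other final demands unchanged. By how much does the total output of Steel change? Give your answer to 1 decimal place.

Technical coefficients a_ij = z_ij / X_j:
  a_GG = 12/80 = 0.15, a_WG = 24/80 = 0.30, a_SG = 28/80 = 0.35, a_LG = 0/80 = 0.00
  a_GW = 31.5/90 = 0.35, a_WW = 4.5/90 = 0.05, a_SW = 13.5/90 = 0.15, a_LW = 27/90 = 0.30
  a_GS = 0/220 = 0.00, a_WS = 22/220 = 0.10, a_SS = 88/220 = 0.40, a_LS = 11/220 = 0.05
  a_GL = 8/80 = 0.10, a_WL = 28/80 = 0.35, a_SL = 28/80 = 0.35, a_LL = 0/80 = 0.00
I − A =
  [   0.85    -0.35     0.00    -0.10]
  [  -0.30     0.95    -0.10    -0.35]
  [  -0.35    -0.15     0.60    -0.35]
  [   0.00    -0.30    -0.05     1.00]
Compute the cofactors C_ij = (−1)^(i+j)·(3×3 minor ij) of I−A; the adjugate is their transpose:
adj(I−A) = Cᵀ =
  [ 0.462250   0.222625   0.048875   0.141250]
  [ 0.215875   0.493375   0.101375   0.229750]
  [ 0.372250   0.349750   0.604250   0.371125]
  [ 0.083375   0.165500   0.060625   0.396500]
det(I−A) = Σ_j (I−A)_1j·C_1j = (0.85)(0.462250) + (-0.35)(0.215875) + (0.00)(0.372250) + (-0.10)(0.083375) = 0.30901875
(I − A)⁻¹ = adj(I−A) / det(I−A) ≈
  [   1.4959     0.7204     0.1582     0.4571]
  [   0.6986     1.5966     0.3281     0.7435]
  [   1.2046     1.1318     1.9554     1.2010]
  [   0.2698     0.5356     0.1962     1.2831]
Δx = (I − A)⁻¹ Δd with Δd having +120 in the Glass component and 0 elsewhere.
So Δx_S = L_SG · (+120), where L_SG = adj(I−A)_SG / det(I−A) = 0.372250 / 0.30901875.
Δx_S = 0.372250 × (+120) / 0.30901875 = 44.67 / 0.30901875 ≈ 144.6.

Δx_S = 144.6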